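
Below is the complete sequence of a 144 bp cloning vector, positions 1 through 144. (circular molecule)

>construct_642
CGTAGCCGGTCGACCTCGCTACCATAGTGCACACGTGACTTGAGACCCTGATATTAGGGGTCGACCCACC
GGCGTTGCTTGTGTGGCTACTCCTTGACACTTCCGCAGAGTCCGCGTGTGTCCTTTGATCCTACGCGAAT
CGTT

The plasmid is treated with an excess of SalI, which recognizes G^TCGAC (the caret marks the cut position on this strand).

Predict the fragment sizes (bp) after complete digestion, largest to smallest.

SalI sites (GTCGAC) start at positions 9, 60.
SalI cuts after the first base of each site, so after positions 9, 60.
Circular molecule, 2 cuts → 2 fragments:
  10–60 → 51 bp
  61–144 then 1–9 → 84 + 9 = 93 bp
Sorted largest to smallest: 93, 51 bp.

93, 51 bp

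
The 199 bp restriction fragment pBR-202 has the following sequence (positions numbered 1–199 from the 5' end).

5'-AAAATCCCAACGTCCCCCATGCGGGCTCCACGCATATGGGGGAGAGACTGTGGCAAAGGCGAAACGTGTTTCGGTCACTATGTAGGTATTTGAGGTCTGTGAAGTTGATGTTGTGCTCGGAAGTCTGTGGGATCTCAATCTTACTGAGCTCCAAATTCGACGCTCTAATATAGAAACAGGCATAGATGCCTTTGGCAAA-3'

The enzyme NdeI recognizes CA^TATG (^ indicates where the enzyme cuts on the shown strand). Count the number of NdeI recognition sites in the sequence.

CATATG occurs starting at position 33.
NdeI cuts at 1 site.

1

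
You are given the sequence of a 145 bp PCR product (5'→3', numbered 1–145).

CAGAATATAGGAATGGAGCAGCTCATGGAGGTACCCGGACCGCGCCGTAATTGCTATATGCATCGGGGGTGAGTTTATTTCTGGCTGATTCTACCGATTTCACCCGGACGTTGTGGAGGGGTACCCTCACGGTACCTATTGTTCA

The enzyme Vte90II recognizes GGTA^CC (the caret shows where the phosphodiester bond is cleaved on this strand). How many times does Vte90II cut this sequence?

3

GGTACC occurs starting at positions 30, 120, 131.
Vte90II cuts at 3 sites.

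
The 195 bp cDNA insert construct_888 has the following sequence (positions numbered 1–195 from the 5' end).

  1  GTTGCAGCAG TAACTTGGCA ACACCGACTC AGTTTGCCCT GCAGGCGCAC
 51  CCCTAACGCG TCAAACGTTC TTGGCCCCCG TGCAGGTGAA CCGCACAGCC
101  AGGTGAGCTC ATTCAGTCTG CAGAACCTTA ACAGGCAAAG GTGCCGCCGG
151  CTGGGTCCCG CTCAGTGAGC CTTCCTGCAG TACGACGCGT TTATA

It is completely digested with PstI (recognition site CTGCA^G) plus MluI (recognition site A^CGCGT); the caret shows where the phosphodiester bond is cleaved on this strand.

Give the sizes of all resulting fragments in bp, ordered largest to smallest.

66, 57, 43, 13, 10, 6 bp

PstI sites (CTGCAG) start at positions 39, 118, 175.
PstI cuts after base 5 of each site (before the last base), so after positions 43, 122, 179.
MluI sites (ACGCGT) start at positions 56, 185.
MluI cuts after the first base of each site, so after positions 56, 185.
Combined cut positions: 43, 56, 122, 179, 185.
Linear molecule, 5 cuts → 6 fragments:
  1–43 → 43 bp
  44–56 → 13 bp
  57–122 → 66 bp
  123–179 → 57 bp
  180–185 → 6 bp
  186–195 → 10 bp
Sorted largest to smallest: 66, 57, 43, 13, 10, 6 bp.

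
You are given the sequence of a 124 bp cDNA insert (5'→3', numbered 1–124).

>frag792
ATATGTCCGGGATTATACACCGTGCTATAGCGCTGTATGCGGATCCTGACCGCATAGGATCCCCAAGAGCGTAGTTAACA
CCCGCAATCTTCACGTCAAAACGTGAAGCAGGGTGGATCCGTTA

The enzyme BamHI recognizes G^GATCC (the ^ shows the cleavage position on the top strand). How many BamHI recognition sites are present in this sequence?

GGATCC occurs starting at positions 41, 57, 115.
BamHI cuts at 3 sites.

3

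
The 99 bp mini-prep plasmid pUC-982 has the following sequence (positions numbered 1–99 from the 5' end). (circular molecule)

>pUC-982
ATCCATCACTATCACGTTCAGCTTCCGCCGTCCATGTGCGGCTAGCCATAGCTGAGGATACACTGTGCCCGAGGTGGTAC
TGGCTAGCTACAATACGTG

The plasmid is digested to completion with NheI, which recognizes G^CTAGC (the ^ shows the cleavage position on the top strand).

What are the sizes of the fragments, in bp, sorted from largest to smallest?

57, 42 bp

NheI sites (GCTAGC) start at positions 41, 83.
NheI cuts after the first base of each site, so after positions 41, 83.
Circular molecule, 2 cuts → 2 fragments:
  42–83 → 42 bp
  84–99 then 1–41 → 16 + 41 = 57 bp
Sorted largest to smallest: 57, 42 bp.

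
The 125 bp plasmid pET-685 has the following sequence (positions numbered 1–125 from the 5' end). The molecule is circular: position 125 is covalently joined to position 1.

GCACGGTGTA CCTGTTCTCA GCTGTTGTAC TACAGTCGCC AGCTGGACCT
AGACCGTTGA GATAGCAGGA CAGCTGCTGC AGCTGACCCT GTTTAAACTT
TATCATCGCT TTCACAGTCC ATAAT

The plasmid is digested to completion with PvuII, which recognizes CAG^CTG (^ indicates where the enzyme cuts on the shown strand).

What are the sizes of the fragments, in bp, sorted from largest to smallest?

64, 31, 21, 9 bp

PvuII sites (CAGCTG) start at positions 19, 40, 71, 80.
PvuII cuts after base 3 of each site, so after positions 21, 42, 73, 82.
Circular molecule, 4 cuts → 4 fragments:
  22–42 → 21 bp
  43–73 → 31 bp
  74–82 → 9 bp
  83–125 then 1–21 → 43 + 21 = 64 bp
Sorted largest to smallest: 64, 31, 21, 9 bp.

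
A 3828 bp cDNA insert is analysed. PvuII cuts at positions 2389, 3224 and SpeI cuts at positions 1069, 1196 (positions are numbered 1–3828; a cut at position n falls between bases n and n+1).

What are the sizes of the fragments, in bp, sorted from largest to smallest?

1193, 1069, 835, 604, 127 bp

Combined cut positions (sorted): 1069, 1196, 2389, 3224.
Linear molecule, 4 cuts → 5 fragments:
  1069 − 0 = 1069 bp
  1196 − 1069 = 127 bp
  2389 − 1196 = 1193 bp
  3224 − 2389 = 835 bp
  3828 − 3224 = 604 bp
Sorted largest to smallest: 1193, 1069, 835, 604, 127 bp.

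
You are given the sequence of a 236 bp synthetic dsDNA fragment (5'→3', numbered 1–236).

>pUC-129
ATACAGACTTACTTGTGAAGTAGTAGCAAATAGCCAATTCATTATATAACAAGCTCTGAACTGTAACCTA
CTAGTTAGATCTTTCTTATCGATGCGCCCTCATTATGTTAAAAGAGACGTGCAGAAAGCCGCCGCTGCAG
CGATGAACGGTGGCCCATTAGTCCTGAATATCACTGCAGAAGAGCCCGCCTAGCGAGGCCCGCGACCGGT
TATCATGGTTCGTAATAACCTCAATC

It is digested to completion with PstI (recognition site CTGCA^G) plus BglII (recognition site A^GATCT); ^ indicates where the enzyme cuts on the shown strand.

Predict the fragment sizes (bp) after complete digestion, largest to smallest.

77, 62, 58, 39 bp

PstI sites (CTGCAG) start at positions 135, 174.
PstI cuts after base 5 of each site (before the last base), so after positions 139, 178.
The BglII site (AGATCT) starts at position 77.
BglII cuts after the first base of each site, so after position 77.
Combined cut positions: 77, 139, 178.
Linear molecule, 3 cuts → 4 fragments:
  1–77 → 77 bp
  78–139 → 62 bp
  140–178 → 39 bp
  179–236 → 58 bp
Sorted largest to smallest: 77, 62, 58, 39 bp.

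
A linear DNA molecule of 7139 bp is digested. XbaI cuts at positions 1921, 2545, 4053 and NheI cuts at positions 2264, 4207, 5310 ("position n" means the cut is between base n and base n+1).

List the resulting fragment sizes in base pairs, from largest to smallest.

Combined cut positions (sorted): 1921, 2264, 2545, 4053, 4207, 5310.
Linear molecule, 6 cuts → 7 fragments:
  1921 − 0 = 1921 bp
  2264 − 1921 = 343 bp
  2545 − 2264 = 281 bp
  4053 − 2545 = 1508 bp
  4207 − 4053 = 154 bp
  5310 − 4207 = 1103 bp
  7139 − 5310 = 1829 bp
Sorted largest to smallest: 1921, 1829, 1508, 1103, 343, 281, 154 bp.

1921, 1829, 1508, 1103, 343, 281, 154 bp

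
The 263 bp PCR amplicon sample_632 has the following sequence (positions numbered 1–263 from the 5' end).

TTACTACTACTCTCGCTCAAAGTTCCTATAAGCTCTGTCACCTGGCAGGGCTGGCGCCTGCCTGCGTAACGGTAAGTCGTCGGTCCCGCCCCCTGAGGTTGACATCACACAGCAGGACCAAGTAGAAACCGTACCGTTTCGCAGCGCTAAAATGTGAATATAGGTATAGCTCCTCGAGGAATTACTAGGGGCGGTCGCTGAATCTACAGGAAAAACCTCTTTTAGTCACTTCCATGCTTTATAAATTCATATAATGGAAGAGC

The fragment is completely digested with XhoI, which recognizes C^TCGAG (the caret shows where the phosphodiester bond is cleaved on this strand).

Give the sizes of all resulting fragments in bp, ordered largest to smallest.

173, 90 bp

The XhoI site (CTCGAG) starts at position 173.
XhoI cuts after the first base of each site, so after position 173.
Linear molecule, 1 cut → 2 fragments:
  1–173 → 173 bp
  174–263 → 90 bp
Sorted largest to smallest: 173, 90 bp.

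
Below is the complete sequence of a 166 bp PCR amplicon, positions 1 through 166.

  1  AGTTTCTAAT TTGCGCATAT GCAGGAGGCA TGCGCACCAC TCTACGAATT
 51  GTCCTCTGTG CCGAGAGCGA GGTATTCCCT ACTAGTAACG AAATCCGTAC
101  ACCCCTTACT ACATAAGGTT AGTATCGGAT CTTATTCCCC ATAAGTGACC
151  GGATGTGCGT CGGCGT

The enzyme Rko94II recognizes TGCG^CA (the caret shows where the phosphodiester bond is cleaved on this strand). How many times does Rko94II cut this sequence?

2

TGCGCA occurs starting at positions 12, 31.
Rko94II cuts at 2 sites.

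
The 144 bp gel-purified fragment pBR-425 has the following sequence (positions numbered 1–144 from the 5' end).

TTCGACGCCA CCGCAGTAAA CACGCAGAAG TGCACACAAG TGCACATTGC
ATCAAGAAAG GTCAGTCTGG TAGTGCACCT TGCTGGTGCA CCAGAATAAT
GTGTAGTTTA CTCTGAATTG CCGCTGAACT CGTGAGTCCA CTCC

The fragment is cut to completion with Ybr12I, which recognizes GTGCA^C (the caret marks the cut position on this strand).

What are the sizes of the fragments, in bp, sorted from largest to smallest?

54, 34, 33, 13, 10 bp

Ybr12I sites (GTGCAC) start at positions 30, 40, 73, 86.
Ybr12I cuts after base 5 of each site (before the last base), so after positions 34, 44, 77, 90.
Linear molecule, 4 cuts → 5 fragments:
  1–34 → 34 bp
  35–44 → 10 bp
  45–77 → 33 bp
  78–90 → 13 bp
  91–144 → 54 bp
Sorted largest to smallest: 54, 34, 33, 13, 10 bp.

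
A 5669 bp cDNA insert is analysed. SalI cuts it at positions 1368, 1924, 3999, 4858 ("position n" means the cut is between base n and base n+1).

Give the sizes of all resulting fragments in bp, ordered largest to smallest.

2075, 1368, 859, 811, 556 bp

Linear molecule, 4 cuts → 5 fragments:
  1368 − 0 = 1368 bp
  1924 − 1368 = 556 bp
  3999 − 1924 = 2075 bp
  4858 − 3999 = 859 bp
  5669 − 4858 = 811 bp
Sorted largest to smallest: 2075, 1368, 859, 811, 556 bp.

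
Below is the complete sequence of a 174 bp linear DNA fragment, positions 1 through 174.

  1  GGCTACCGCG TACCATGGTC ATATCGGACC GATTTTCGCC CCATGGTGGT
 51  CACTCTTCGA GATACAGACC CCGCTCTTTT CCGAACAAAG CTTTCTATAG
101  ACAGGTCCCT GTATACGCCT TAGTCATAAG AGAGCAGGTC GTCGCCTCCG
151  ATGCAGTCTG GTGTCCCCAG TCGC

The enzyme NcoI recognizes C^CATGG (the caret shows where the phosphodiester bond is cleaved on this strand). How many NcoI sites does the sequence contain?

CCATGG occurs starting at positions 13, 41.
NcoI cuts at 2 sites.

2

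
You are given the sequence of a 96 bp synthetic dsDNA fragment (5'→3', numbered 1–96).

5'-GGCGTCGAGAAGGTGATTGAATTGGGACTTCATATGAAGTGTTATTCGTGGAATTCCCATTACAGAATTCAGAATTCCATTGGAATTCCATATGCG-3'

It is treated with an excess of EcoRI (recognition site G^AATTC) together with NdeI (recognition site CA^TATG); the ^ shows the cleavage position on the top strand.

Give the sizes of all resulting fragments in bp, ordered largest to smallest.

32, 19, 14, 11, 7, 7, 6 bp

EcoRI sites (GAATTC) start at positions 51, 65, 72, 83.
EcoRI cuts after the first base of each site, so after positions 51, 65, 72, 83.
NdeI sites (CATATG) start at positions 31, 89.
NdeI cuts after base 2 of each site, so after positions 32, 90.
Combined cut positions: 32, 51, 65, 72, 83, 90.
Linear molecule, 6 cuts → 7 fragments:
  1–32 → 32 bp
  33–51 → 19 bp
  52–65 → 14 bp
  66–72 → 7 bp
  73–83 → 11 bp
  84–90 → 7 bp
  91–96 → 6 bp
Sorted largest to smallest: 32, 19, 14, 11, 7, 7, 6 bp.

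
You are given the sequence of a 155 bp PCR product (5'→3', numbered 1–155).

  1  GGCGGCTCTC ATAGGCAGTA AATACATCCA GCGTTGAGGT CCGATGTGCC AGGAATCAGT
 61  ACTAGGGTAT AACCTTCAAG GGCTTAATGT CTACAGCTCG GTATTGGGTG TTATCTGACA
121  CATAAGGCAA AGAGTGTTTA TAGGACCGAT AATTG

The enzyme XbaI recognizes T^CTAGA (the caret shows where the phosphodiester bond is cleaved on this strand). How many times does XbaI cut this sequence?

0

No occurrence of TCTAGA is present in the sequence.
XbaI does not cut: 0 sites.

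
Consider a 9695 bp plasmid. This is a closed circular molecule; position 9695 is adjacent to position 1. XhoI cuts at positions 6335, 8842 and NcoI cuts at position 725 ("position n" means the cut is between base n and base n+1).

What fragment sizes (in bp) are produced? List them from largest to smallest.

5610, 2507, 1578 bp

Combined cut positions (sorted): 725, 6335, 8842.
Circular molecule, 3 cuts → 3 fragments:
  6335 − 725 = 5610 bp
  8842 − 6335 = 2507 bp
  wrap: 9695 − 8842 + 725 = 1578 bp
Sorted largest to smallest: 5610, 2507, 1578 bp.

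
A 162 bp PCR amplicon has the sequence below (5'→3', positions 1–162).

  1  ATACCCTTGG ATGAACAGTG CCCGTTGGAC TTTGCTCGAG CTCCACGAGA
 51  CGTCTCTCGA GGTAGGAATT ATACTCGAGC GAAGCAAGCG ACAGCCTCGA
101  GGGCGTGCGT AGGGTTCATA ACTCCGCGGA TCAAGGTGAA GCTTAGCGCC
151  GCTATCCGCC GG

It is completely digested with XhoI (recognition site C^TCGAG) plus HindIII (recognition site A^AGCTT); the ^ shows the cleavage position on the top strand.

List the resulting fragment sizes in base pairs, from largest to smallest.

43, 35, 23, 22, 21, 18 bp

XhoI sites (CTCGAG) start at positions 35, 56, 74, 96.
XhoI cuts after the first base of each site, so after positions 35, 56, 74, 96.
The HindIII site (AAGCTT) starts at position 139.
HindIII cuts after the first base of each site, so after position 139.
Combined cut positions: 35, 56, 74, 96, 139.
Linear molecule, 5 cuts → 6 fragments:
  1–35 → 35 bp
  36–56 → 21 bp
  57–74 → 18 bp
  75–96 → 22 bp
  97–139 → 43 bp
  140–162 → 23 bp
Sorted largest to smallest: 43, 35, 23, 22, 21, 18 bp.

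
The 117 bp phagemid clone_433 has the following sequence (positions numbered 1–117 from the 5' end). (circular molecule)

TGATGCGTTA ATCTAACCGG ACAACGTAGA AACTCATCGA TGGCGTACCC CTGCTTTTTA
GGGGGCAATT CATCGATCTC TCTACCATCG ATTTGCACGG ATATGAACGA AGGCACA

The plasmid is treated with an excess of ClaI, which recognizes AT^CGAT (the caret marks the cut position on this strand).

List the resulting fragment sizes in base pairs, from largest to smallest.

66, 36, 15 bp

ClaI sites (ATCGAT) start at positions 36, 72, 87.
ClaI cuts after base 2 of each site, so after positions 37, 73, 88.
Circular molecule, 3 cuts → 3 fragments:
  38–73 → 36 bp
  74–88 → 15 bp
  89–117 then 1–37 → 29 + 37 = 66 bp
Sorted largest to smallest: 66, 36, 15 bp.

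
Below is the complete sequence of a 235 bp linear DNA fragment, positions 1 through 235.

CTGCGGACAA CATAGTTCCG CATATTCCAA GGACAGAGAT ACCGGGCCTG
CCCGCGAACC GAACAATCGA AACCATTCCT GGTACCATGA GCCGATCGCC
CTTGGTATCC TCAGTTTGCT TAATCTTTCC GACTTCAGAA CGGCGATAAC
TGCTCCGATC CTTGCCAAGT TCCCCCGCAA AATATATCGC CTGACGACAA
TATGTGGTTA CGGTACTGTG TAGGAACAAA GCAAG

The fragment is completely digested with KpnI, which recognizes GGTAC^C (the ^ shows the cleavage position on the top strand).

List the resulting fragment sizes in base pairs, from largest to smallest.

150, 85 bp

The KpnI site (GGTACC) starts at position 81.
KpnI cuts after base 5 of each site (before the last base), so after position 85.
Linear molecule, 1 cut → 2 fragments:
  1–85 → 85 bp
  86–235 → 150 bp
Sorted largest to smallest: 150, 85 bp.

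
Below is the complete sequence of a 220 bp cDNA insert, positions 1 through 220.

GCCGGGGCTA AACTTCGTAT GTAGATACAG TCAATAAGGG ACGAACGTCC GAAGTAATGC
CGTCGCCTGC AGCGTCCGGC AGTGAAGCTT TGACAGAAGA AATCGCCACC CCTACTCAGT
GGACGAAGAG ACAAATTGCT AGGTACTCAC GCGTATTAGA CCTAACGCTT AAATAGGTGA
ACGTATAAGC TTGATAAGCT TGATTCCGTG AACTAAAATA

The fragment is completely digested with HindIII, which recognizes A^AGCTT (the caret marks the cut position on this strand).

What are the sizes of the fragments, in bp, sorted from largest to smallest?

HindIII sites (AAGCTT) start at positions 85, 187, 196.
HindIII cuts after the first base of each site, so after positions 85, 187, 196.
Linear molecule, 3 cuts → 4 fragments:
  1–85 → 85 bp
  86–187 → 102 bp
  188–196 → 9 bp
  197–220 → 24 bp
Sorted largest to smallest: 102, 85, 24, 9 bp.

102, 85, 24, 9 bp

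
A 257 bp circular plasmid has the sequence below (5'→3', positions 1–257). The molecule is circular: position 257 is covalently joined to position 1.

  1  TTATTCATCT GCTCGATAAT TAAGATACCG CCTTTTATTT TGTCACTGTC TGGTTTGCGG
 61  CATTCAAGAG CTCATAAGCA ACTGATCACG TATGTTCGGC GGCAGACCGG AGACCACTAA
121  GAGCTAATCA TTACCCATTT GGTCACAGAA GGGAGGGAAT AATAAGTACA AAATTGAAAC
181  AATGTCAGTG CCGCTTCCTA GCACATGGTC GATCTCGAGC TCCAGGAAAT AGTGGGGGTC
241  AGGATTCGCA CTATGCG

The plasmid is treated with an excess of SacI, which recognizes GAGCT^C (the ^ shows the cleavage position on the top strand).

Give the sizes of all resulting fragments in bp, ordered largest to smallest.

SacI sites (GAGCTC) start at positions 68, 217.
SacI cuts after base 5 of each site (before the last base), so after positions 72, 221.
Circular molecule, 2 cuts → 2 fragments:
  73–221 → 149 bp
  222–257 then 1–72 → 36 + 72 = 108 bp
Sorted largest to smallest: 149, 108 bp.

149, 108 bp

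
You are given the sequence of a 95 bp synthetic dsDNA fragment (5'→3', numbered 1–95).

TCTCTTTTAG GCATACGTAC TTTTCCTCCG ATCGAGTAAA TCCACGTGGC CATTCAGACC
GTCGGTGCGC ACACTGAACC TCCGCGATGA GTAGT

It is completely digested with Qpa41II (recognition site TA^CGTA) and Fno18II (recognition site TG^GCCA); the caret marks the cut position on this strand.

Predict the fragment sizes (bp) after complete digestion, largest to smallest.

47, 33, 15 bp

The Qpa41II site (TACGTA) starts at position 14.
Qpa41II cuts after base 2 of each site, so after position 15.
The Fno18II site (TGGCCA) starts at position 47.
Fno18II cuts after base 2 of each site, so after position 48.
Combined cut positions: 15, 48.
Linear molecule, 2 cuts → 3 fragments:
  1–15 → 15 bp
  16–48 → 33 bp
  49–95 → 47 bp
Sorted largest to smallest: 47, 33, 15 bp.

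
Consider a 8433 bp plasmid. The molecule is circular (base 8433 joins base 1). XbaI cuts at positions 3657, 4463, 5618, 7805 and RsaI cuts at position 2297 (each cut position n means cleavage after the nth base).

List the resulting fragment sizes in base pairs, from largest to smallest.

2925, 2187, 1360, 1155, 806 bp

Combined cut positions (sorted): 2297, 3657, 4463, 5618, 7805.
Circular molecule, 5 cuts → 5 fragments:
  3657 − 2297 = 1360 bp
  4463 − 3657 = 806 bp
  5618 − 4463 = 1155 bp
  7805 − 5618 = 2187 bp
  wrap: 8433 − 7805 + 2297 = 2925 bp
Sorted largest to smallest: 2925, 2187, 1360, 1155, 806 bp.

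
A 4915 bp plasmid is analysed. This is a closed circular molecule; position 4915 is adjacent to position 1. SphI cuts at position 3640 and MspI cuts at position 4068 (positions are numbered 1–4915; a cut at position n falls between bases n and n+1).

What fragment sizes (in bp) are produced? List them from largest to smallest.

4487, 428 bp

Combined cut positions (sorted): 3640, 4068.
Circular molecule, 2 cuts → 2 fragments:
  4068 − 3640 = 428 bp
  wrap: 4915 − 4068 + 3640 = 4487 bp
Sorted largest to smallest: 4487, 428 bp.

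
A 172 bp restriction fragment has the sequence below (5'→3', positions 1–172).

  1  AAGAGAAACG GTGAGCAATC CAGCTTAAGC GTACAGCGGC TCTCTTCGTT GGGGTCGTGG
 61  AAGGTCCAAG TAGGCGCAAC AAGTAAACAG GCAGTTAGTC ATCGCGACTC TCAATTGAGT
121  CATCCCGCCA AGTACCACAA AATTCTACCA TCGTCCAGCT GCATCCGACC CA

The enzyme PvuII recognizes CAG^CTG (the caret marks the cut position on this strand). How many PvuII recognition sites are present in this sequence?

CAGCTG occurs starting at position 156.
PvuII cuts at 1 site.

1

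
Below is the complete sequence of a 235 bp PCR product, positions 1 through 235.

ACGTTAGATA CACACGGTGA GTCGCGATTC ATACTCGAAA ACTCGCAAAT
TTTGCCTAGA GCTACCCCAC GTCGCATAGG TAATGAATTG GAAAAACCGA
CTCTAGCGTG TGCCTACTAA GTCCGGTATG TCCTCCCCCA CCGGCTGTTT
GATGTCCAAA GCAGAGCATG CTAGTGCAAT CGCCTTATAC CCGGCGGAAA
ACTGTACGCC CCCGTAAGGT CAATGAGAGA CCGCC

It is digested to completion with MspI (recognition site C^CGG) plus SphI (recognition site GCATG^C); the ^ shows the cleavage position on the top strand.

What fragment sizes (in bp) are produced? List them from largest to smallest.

MspI sites (CCGG) start at positions 123, 141, 191.
MspI cuts after the first base of each site, so after positions 123, 141, 191.
The SphI site (GCATGC) starts at position 166.
SphI cuts after base 5 of each site (before the last base), so after position 170.
Combined cut positions: 123, 141, 170, 191.
Linear molecule, 4 cuts → 5 fragments:
  1–123 → 123 bp
  124–141 → 18 bp
  142–170 → 29 bp
  171–191 → 21 bp
  192–235 → 44 bp
Sorted largest to smallest: 123, 44, 29, 21, 18 bp.

123, 44, 29, 21, 18 bp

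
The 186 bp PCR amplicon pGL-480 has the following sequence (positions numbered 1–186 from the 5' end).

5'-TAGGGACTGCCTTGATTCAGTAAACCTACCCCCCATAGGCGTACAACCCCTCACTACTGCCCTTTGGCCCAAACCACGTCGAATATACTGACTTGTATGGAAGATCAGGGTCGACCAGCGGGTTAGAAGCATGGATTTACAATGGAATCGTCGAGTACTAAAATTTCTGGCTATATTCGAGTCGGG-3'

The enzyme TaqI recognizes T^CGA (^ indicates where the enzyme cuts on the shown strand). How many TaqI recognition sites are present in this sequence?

TCGA occurs starting at positions 79, 111, 151, 177.
TaqI cuts at 4 sites.

4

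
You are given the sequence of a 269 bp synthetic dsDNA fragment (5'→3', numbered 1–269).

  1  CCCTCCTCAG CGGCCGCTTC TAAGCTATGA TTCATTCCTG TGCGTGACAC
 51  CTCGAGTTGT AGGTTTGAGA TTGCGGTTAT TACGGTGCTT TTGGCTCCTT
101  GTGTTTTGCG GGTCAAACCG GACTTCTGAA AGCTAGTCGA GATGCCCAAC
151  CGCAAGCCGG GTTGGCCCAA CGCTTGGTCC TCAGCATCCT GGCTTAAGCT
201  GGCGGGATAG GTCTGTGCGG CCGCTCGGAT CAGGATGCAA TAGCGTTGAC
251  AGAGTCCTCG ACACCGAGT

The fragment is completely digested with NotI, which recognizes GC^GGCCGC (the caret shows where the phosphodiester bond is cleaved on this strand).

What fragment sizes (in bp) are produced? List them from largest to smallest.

207, 51, 11 bp

NotI sites (GCGGCCGC) start at positions 10, 217.
NotI cuts after base 2 of each site, so after positions 11, 218.
Linear molecule, 2 cuts → 3 fragments:
  1–11 → 11 bp
  12–218 → 207 bp
  219–269 → 51 bp
Sorted largest to smallest: 207, 51, 11 bp.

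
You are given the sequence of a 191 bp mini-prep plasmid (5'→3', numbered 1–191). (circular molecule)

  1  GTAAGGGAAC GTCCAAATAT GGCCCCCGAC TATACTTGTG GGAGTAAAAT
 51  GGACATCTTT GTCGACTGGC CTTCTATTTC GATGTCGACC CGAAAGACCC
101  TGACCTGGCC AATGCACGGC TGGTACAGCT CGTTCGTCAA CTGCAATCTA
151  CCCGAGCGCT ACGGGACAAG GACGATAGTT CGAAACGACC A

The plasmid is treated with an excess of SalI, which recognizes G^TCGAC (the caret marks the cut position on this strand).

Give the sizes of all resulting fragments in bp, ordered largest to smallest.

SalI sites (GTCGAC) start at positions 61, 84.
SalI cuts after the first base of each site, so after positions 61, 84.
Circular molecule, 2 cuts → 2 fragments:
  62–84 → 23 bp
  85–191 then 1–61 → 107 + 61 = 168 bp
Sorted largest to smallest: 168, 23 bp.

168, 23 bp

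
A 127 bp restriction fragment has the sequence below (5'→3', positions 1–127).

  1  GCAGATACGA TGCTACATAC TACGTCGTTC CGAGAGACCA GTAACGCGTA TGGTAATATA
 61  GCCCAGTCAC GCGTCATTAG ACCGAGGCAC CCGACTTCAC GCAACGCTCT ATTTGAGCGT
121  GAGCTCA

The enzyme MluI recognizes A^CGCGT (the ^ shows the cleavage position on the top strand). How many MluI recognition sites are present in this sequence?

ACGCGT occurs starting at positions 44, 69.
MluI cuts at 2 sites.

2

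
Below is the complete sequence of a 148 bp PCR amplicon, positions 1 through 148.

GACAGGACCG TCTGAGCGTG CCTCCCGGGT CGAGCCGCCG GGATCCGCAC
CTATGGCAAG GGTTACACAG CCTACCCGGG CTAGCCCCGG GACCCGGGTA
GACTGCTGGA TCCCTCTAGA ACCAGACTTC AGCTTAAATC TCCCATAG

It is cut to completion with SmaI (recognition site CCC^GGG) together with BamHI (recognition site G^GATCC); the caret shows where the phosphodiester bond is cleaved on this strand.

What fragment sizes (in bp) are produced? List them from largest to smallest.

40, 36, 26, 15, 13, 11, 7 bp

SmaI sites (CCCGGG) start at positions 24, 75, 86, 93.
SmaI cuts after base 3 of each site, so after positions 26, 77, 88, 95.
BamHI sites (GGATCC) start at positions 41, 108.
BamHI cuts after the first base of each site, so after positions 41, 108.
Combined cut positions: 26, 41, 77, 88, 95, 108.
Linear molecule, 6 cuts → 7 fragments:
  1–26 → 26 bp
  27–41 → 15 bp
  42–77 → 36 bp
  78–88 → 11 bp
  89–95 → 7 bp
  96–108 → 13 bp
  109–148 → 40 bp
Sorted largest to smallest: 40, 36, 26, 15, 13, 11, 7 bp.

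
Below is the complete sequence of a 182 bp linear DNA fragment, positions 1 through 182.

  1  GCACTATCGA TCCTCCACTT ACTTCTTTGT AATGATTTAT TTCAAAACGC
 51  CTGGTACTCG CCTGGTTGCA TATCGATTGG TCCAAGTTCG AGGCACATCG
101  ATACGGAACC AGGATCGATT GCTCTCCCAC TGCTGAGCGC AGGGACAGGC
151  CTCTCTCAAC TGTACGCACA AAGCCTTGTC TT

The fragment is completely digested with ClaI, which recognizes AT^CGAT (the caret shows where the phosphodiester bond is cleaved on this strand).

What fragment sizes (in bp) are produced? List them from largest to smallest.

ClaI sites (ATCGAT) start at positions 6, 72, 97, 114.
ClaI cuts after base 2 of each site, so after positions 7, 73, 98, 115.
Linear molecule, 4 cuts → 5 fragments:
  1–7 → 7 bp
  8–73 → 66 bp
  74–98 → 25 bp
  99–115 → 17 bp
  116–182 → 67 bp
Sorted largest to smallest: 67, 66, 25, 17, 7 bp.

67, 66, 25, 17, 7 bp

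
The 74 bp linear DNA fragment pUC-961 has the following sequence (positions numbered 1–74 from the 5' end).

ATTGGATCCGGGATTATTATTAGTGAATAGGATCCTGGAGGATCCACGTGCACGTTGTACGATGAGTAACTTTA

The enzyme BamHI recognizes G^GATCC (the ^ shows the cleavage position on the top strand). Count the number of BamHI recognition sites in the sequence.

3

GGATCC occurs starting at positions 4, 30, 40.
BamHI cuts at 3 sites.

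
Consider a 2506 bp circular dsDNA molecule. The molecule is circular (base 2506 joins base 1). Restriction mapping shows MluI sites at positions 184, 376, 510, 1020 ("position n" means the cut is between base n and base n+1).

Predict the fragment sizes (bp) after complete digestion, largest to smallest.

1670, 510, 192, 134 bp

Circular molecule, 4 cuts → 4 fragments:
  376 − 184 = 192 bp
  510 − 376 = 134 bp
  1020 − 510 = 510 bp
  wrap: 2506 − 1020 + 184 = 1670 bp
Sorted largest to smallest: 1670, 510, 192, 134 bp.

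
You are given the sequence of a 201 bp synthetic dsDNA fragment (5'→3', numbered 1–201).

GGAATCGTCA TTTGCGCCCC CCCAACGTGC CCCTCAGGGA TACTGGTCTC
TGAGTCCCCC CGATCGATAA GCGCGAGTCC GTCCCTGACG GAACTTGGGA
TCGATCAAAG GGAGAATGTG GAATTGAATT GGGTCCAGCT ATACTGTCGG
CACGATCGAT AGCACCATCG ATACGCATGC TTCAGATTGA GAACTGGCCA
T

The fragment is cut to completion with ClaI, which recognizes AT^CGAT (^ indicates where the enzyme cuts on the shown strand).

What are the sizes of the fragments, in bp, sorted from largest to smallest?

ClaI sites (ATCGAT) start at positions 63, 100, 155, 167.
ClaI cuts after base 2 of each site, so after positions 64, 101, 156, 168.
Linear molecule, 4 cuts → 5 fragments:
  1–64 → 64 bp
  65–101 → 37 bp
  102–156 → 55 bp
  157–168 → 12 bp
  169–201 → 33 bp
Sorted largest to smallest: 64, 55, 37, 33, 12 bp.

64, 55, 37, 33, 12 bp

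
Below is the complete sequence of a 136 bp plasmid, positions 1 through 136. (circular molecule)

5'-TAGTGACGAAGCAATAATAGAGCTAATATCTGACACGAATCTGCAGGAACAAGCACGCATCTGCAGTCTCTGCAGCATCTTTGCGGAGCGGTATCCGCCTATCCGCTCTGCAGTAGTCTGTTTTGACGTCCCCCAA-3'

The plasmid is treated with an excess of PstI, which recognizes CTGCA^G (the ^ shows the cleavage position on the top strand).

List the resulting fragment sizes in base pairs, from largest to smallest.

69, 38, 20, 9 bp

PstI sites (CTGCAG) start at positions 41, 61, 70, 108.
PstI cuts after base 5 of each site (before the last base), so after positions 45, 65, 74, 112.
Circular molecule, 4 cuts → 4 fragments:
  46–65 → 20 bp
  66–74 → 9 bp
  75–112 → 38 bp
  113–136 then 1–45 → 24 + 45 = 69 bp
Sorted largest to smallest: 69, 38, 20, 9 bp.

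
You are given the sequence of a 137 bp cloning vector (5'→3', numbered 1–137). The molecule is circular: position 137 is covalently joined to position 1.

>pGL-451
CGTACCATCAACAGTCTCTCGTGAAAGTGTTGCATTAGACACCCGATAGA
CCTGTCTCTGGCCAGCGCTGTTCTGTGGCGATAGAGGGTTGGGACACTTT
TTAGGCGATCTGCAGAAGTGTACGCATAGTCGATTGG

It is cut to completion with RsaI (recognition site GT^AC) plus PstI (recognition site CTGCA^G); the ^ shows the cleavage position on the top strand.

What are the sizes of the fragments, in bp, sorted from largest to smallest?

RsaI sites (GTAC) start at positions 2, 120.
RsaI cuts after base 2 of each site, so after positions 3, 121.
The PstI site (CTGCAG) starts at position 110.
PstI cuts after base 5 of each site (before the last base), so after position 114.
Combined cut positions: 3, 114, 121.
Circular molecule, 3 cuts → 3 fragments:
  4–114 → 111 bp
  115–121 → 7 bp
  122–137 then 1–3 → 16 + 3 = 19 bp
Sorted largest to smallest: 111, 19, 7 bp.

111, 19, 7 bp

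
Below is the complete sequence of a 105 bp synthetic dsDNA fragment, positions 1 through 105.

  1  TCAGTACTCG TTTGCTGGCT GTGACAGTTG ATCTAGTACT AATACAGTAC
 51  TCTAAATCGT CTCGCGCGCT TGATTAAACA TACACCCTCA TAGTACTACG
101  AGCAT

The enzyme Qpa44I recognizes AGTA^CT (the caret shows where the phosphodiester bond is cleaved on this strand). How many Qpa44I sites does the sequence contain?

4

AGTACT occurs starting at positions 3, 35, 46, 92.
Qpa44I cuts at 4 sites.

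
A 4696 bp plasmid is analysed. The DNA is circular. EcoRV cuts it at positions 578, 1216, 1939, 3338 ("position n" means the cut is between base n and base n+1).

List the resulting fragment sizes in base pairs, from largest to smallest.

1936, 1399, 723, 638 bp

Circular molecule, 4 cuts → 4 fragments:
  1216 − 578 = 638 bp
  1939 − 1216 = 723 bp
  3338 − 1939 = 1399 bp
  wrap: 4696 − 3338 + 578 = 1936 bp
Sorted largest to smallest: 1936, 1399, 723, 638 bp.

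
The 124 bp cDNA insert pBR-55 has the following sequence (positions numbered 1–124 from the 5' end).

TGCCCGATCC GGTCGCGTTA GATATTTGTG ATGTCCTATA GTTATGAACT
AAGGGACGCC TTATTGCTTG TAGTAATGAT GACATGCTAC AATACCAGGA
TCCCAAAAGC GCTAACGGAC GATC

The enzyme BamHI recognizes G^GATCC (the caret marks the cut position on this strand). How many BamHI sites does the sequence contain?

1

GGATCC occurs starting at position 98.
BamHI cuts at 1 site.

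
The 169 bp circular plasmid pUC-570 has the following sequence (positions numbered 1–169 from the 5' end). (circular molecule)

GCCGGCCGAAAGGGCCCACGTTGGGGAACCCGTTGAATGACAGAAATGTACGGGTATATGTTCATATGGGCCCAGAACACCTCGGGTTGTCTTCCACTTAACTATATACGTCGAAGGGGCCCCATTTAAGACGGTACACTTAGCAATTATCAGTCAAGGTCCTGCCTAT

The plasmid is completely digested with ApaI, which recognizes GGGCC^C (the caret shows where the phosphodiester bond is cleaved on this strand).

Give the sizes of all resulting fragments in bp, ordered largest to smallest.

ApaI sites (GGGCCC) start at positions 12, 68, 117.
ApaI cuts after base 5 of each site (before the last base), so after positions 16, 72, 121.
Circular molecule, 3 cuts → 3 fragments:
  17–72 → 56 bp
  73–121 → 49 bp
  122–169 then 1–16 → 48 + 16 = 64 bp
Sorted largest to smallest: 64, 56, 49 bp.

64, 56, 49 bp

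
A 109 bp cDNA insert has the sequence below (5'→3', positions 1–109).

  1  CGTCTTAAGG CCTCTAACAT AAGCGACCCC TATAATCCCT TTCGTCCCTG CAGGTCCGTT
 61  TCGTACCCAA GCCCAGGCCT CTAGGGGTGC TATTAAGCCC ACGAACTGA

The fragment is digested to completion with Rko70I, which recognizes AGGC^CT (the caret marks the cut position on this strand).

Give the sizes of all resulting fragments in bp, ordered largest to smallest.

67, 31, 11 bp

Rko70I sites (AGGCCT) start at positions 8, 75.
Rko70I cuts after base 4 of each site, so after positions 11, 78.
Linear molecule, 2 cuts → 3 fragments:
  1–11 → 11 bp
  12–78 → 67 bp
  79–109 → 31 bp
Sorted largest to smallest: 67, 31, 11 bp.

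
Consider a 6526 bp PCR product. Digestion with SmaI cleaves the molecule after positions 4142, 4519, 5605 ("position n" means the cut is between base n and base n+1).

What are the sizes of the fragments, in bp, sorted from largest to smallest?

Linear molecule, 3 cuts → 4 fragments:
  4142 − 0 = 4142 bp
  4519 − 4142 = 377 bp
  5605 − 4519 = 1086 bp
  6526 − 5605 = 921 bp
Sorted largest to smallest: 4142, 1086, 921, 377 bp.

4142, 1086, 921, 377 bp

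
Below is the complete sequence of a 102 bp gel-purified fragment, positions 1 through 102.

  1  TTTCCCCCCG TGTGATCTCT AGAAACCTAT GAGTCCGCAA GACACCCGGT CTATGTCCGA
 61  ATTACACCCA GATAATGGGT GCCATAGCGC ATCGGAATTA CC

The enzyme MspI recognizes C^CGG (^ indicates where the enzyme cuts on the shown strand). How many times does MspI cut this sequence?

CCGG occurs starting at position 46.
MspI cuts at 1 site.

1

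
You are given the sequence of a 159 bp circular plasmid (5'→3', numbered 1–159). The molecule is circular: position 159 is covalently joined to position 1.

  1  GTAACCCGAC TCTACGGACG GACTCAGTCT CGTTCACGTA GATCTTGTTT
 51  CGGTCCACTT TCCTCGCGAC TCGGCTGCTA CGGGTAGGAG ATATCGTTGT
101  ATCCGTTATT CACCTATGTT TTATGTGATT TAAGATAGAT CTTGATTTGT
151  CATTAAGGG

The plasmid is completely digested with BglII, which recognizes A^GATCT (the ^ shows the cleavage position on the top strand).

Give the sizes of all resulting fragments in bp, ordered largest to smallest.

97, 62 bp

BglII sites (AGATCT) start at positions 40, 137.
BglII cuts after the first base of each site, so after positions 40, 137.
Circular molecule, 2 cuts → 2 fragments:
  41–137 → 97 bp
  138–159 then 1–40 → 22 + 40 = 62 bp
Sorted largest to smallest: 97, 62 bp.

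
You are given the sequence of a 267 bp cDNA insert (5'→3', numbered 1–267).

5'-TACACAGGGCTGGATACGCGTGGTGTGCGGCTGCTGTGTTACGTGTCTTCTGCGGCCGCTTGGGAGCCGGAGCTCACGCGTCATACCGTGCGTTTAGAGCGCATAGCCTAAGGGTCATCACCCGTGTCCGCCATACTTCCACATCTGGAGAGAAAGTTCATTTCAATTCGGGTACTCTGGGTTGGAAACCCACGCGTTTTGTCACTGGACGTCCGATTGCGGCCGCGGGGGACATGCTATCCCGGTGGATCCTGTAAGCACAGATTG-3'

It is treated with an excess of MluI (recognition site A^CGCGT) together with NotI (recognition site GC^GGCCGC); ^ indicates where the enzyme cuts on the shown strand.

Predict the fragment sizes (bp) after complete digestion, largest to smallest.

116, 47, 37, 28, 23, 16 bp

MluI sites (ACGCGT) start at positions 16, 76, 192.
MluI cuts after the first base of each site, so after positions 16, 76, 192.
NotI sites (GCGGCCGC) start at positions 52, 219.
NotI cuts after base 2 of each site, so after positions 53, 220.
Combined cut positions: 16, 53, 76, 192, 220.
Linear molecule, 5 cuts → 6 fragments:
  1–16 → 16 bp
  17–53 → 37 bp
  54–76 → 23 bp
  77–192 → 116 bp
  193–220 → 28 bp
  221–267 → 47 bp
Sorted largest to smallest: 116, 47, 37, 28, 23, 16 bp.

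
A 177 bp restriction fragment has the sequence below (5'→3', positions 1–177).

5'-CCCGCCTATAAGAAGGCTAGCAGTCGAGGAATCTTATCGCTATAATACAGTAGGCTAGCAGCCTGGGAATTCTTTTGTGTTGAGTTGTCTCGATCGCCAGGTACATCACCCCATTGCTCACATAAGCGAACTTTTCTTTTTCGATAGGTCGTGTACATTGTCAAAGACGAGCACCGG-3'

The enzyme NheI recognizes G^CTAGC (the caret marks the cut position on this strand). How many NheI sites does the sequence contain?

GCTAGC occurs starting at positions 16, 54.
NheI cuts at 2 sites.

2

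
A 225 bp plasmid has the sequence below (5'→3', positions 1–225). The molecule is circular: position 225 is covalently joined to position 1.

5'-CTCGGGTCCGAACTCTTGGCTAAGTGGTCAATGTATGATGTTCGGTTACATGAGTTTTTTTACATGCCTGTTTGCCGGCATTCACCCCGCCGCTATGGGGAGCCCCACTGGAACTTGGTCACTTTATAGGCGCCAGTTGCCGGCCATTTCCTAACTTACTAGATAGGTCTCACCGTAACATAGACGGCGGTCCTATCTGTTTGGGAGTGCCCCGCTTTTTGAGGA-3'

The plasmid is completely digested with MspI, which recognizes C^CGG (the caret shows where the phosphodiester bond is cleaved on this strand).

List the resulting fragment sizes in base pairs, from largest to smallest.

160, 65 bp

MspI sites (CCGG) start at positions 75, 140.
MspI cuts after the first base of each site, so after positions 75, 140.
Circular molecule, 2 cuts → 2 fragments:
  76–140 → 65 bp
  141–225 then 1–75 → 85 + 75 = 160 bp
Sorted largest to smallest: 160, 65 bp.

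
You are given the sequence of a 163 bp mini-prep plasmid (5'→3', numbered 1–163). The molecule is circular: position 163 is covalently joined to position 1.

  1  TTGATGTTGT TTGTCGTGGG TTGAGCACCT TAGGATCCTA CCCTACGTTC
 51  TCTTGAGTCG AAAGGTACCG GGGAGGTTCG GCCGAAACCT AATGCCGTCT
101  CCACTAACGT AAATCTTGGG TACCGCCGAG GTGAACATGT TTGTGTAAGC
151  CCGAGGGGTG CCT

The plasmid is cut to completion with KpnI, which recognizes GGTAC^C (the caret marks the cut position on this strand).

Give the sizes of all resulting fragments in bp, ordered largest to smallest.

108, 55 bp

KpnI sites (GGTACC) start at positions 64, 119.
KpnI cuts after base 5 of each site (before the last base), so after positions 68, 123.
Circular molecule, 2 cuts → 2 fragments:
  69–123 → 55 bp
  124–163 then 1–68 → 40 + 68 = 108 bp
Sorted largest to smallest: 108, 55 bp.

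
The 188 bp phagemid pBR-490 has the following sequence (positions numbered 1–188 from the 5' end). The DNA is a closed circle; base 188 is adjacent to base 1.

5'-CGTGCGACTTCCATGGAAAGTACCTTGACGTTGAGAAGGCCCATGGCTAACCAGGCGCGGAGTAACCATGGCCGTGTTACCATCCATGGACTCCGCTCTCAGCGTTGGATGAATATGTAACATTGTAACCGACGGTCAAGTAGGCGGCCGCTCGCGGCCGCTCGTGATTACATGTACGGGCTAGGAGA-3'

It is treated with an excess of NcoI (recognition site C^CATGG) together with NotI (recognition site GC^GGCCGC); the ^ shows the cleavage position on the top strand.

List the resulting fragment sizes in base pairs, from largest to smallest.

61, 44, 30, 25, 18, 10 bp

NcoI sites (CCATGG) start at positions 11, 41, 66, 84.
NcoI cuts after the first base of each site, so after positions 11, 41, 66, 84.
NotI sites (GCGGCCGC) start at positions 144, 154.
NotI cuts after base 2 of each site, so after positions 145, 155.
Combined cut positions: 11, 41, 66, 84, 145, 155.
Circular molecule, 6 cuts → 6 fragments:
  12–41 → 30 bp
  42–66 → 25 bp
  67–84 → 18 bp
  85–145 → 61 bp
  146–155 → 10 bp
  156–188 then 1–11 → 33 + 11 = 44 bp
Sorted largest to smallest: 61, 44, 30, 25, 18, 10 bp.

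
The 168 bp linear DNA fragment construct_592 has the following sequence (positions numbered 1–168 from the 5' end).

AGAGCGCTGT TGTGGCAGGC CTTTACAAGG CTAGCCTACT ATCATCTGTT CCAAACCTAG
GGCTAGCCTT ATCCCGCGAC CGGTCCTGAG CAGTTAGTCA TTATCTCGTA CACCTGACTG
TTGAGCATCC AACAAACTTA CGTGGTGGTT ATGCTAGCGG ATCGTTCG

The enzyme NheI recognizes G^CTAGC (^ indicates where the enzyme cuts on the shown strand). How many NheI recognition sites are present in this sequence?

GCTAGC occurs starting at positions 30, 62, 153.
NheI cuts at 3 sites.

3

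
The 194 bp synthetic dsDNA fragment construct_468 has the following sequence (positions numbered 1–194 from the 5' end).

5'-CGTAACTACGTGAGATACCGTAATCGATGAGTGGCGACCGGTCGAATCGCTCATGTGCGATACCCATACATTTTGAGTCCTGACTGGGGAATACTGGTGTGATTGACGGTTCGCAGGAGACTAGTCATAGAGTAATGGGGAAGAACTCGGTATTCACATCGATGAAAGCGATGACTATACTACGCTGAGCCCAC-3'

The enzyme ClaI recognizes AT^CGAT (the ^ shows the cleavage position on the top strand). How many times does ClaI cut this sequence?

2

ATCGAT occurs starting at positions 23, 158.
ClaI cuts at 2 sites.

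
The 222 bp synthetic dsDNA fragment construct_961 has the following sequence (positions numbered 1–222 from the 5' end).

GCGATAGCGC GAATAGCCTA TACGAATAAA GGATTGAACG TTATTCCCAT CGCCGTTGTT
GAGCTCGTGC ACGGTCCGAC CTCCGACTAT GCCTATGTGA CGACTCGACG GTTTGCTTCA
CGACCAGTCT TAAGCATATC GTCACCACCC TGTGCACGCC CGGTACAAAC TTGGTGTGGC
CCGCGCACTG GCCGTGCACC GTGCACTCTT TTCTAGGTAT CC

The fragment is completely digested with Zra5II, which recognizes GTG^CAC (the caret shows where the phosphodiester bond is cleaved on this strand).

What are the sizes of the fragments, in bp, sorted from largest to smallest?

Zra5II sites (GTGCAC) start at positions 67, 152, 194, 201.
Zra5II cuts after base 3 of each site, so after positions 69, 154, 196, 203.
Linear molecule, 4 cuts → 5 fragments:
  1–69 → 69 bp
  70–154 → 85 bp
  155–196 → 42 bp
  197–203 → 7 bp
  204–222 → 19 bp
Sorted largest to smallest: 85, 69, 42, 19, 7 bp.

85, 69, 42, 19, 7 bp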